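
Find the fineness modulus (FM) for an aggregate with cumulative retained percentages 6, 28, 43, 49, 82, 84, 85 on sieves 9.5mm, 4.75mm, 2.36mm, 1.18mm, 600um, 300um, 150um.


FM = sum(cumulative % retained) / 100
= 377 / 100
= 3.77

3.77


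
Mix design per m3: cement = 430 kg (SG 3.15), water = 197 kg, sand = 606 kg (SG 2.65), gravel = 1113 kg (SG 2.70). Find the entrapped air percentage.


Vol cement = 430 / (3.15 * 1000) = 0.136508 m3
Vol water = 197 / 1000 = 0.197 m3
Vol sand = 606 / (2.65 * 1000) = 0.228679 m3
Vol gravel = 1113 / (2.70 * 1000) = 0.412222 m3
Total solid + water volume = 0.974409 m3
Air = (1 - 0.974409) * 100 = 2.56%

2.56


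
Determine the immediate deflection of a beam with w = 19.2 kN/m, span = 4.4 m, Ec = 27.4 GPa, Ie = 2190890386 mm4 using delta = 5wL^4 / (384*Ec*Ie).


Convert: L = 4.4 m = 4400 mm, Ec = 27.4 GPa = 27400 MPa
delta = 5 * 19.2 * 4400^4 / (384 * 27400 * 2190890386)
= 1.56 mm

1.56


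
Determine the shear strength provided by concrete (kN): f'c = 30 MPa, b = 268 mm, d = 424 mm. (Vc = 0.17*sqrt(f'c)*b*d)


Vc = 0.17 * sqrt(30) * 268 * 424 / 1000
= 105.81 kN

105.81


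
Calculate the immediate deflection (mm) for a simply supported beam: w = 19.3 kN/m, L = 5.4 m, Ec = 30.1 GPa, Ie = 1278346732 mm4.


Convert: L = 5.4 m = 5400 mm, Ec = 30.1 GPa = 30100 MPa
delta = 5 * 19.3 * 5400^4 / (384 * 30100 * 1278346732)
= 5.55 mm

5.55


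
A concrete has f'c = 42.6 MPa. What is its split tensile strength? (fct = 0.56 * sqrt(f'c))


fct = 0.56 * sqrt(42.6)
= 0.56 * 6.527
= 3.655 MPa

3.655


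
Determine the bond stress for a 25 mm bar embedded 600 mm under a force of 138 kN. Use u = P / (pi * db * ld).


u = P / (pi * db * ld)
= 138 * 1000 / (pi * 25 * 600)
= 2.928 MPa

2.928


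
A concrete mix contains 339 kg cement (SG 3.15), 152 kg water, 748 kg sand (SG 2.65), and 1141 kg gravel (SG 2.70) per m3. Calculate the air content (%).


Vol cement = 339 / (3.15 * 1000) = 0.107619 m3
Vol water = 152 / 1000 = 0.152 m3
Vol sand = 748 / (2.65 * 1000) = 0.282264 m3
Vol gravel = 1141 / (2.70 * 1000) = 0.422593 m3
Total solid + water volume = 0.964476 m3
Air = (1 - 0.964476) * 100 = 3.55%

3.55


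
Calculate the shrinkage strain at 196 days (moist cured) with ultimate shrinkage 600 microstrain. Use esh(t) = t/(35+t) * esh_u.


esh(196) = 196 / (35 + 196) * 600
= 196 / 231 * 600
= 509.1 microstrain

509.1


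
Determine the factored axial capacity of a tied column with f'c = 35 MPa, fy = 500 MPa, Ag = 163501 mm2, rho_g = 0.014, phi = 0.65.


Ast = rho * Ag = 0.014 * 163501 = 2289.014 mm2
phi*Pn = 0.65 * 0.80 * (0.85 * 35 * (163501 - 2289.014) + 500 * 2289.014) / 1000
= 3089.09 kN

3089.09


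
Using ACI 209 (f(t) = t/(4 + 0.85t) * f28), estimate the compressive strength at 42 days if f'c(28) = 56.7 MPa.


f(42) = 42 / (4 + 0.85 * 42) * 56.7
= 42 / 39.7 * 56.7
= 59.98 MPa

59.98


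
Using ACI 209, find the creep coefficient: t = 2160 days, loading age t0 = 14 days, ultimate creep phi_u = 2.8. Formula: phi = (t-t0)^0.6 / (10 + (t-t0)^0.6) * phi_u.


dt = 2160 - 14 = 2146
phi = 2146^0.6 / (10 + 2146^0.6) * 2.8
= 2.545

2.545


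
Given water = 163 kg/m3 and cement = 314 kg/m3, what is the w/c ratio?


w/c = water / cement
w/c = 163 / 314 = 0.519

0.519


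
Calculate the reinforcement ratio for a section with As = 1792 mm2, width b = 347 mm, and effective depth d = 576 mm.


rho = As / (b * d)
= 1792 / (347 * 576)
= 0.009

0.009


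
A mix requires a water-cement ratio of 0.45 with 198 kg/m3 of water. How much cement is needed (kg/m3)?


Cement = water / (w/c)
= 198 / 0.45
= 440.0 kg/m3

440.0


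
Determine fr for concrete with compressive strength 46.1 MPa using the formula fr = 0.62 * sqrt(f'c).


fr = 0.62 * sqrt(46.1)
= 4.21 MPa

4.21


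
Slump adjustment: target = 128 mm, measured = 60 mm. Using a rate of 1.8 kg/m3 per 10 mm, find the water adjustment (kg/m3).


Difference = 128 - 60 = 68 mm
Water adjustment = 68 * 1.8 / 10 = 12.2 kg/m3

12.2


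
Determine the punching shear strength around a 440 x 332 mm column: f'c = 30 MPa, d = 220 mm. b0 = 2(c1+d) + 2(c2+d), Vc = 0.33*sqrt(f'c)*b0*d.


b0 = 2*(440 + 220) + 2*(332 + 220) = 2424 mm
Vc = 0.33 * sqrt(30) * 2424 * 220 / 1000
= 963.9 kN

963.9


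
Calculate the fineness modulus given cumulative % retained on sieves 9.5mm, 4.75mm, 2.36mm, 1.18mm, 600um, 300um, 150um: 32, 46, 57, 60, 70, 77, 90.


FM = sum(cumulative % retained) / 100
= 432 / 100
= 4.32

4.32


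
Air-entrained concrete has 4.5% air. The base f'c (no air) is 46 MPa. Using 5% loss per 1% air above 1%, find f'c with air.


Strength loss = (4.5 - 1) * 5 = 17.5%
f'c = 46 * (1 - 17.5/100)
= 37.95 MPa

37.95


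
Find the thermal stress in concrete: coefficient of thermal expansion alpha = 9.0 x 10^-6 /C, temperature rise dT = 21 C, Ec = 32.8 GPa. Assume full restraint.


sigma = alpha * dT * Ec
= 9.0e-6 * 21 * 32.8 * 1000
= 6.199 MPa

6.199


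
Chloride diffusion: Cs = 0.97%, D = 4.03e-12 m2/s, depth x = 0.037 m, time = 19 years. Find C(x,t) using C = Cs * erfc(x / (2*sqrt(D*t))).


t_seconds = 19 * 365.25 * 24 * 3600 = 599594400.0 s
arg = 0.037 / (2 * sqrt(4.03e-12 * 599594400.0))
= 0.3763
erfc(0.3763) = 0.5946
C = 0.97 * 0.5946 = 0.5767%

0.5767


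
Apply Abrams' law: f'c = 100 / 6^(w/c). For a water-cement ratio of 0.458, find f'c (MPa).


f'c = 100 / 6^0.458
= 100 / 2.272
= 44.02 MPa

44.02


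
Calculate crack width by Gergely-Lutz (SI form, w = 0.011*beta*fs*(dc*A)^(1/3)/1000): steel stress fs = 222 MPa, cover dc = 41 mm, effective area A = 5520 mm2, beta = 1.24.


w = 0.011 * beta * fs * (dc * A)^(1/3) / 1000
= 0.011 * 1.24 * 222 * (41 * 5520)^(1/3) / 1000
= 0.185 mm

0.185


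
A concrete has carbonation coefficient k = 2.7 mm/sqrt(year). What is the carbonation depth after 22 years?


depth = k * sqrt(t)
= 2.7 * sqrt(22)
= 12.66 mm

12.66


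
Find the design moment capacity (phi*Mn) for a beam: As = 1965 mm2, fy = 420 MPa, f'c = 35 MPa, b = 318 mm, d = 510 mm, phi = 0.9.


a = As * fy / (0.85 * f'c * b)
= 1965 * 420 / (0.85 * 35 * 318)
= 87.2364 mm
Mn = As * fy * (d - a/2) / 10^6
= 384.9049 kN-m
phi*Mn = 0.9 * 384.9049 = 346.41 kN-m

346.41


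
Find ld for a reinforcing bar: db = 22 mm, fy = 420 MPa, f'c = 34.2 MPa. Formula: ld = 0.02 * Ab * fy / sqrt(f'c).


Ab = pi * 22^2 / 4 = 380.133 mm2
ld = 0.02 * 380.133 * 420 / sqrt(34.2)
= 546.0 mm

546.0


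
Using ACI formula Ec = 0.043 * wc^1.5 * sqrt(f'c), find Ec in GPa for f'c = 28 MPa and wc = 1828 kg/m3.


Ec = 0.043 * 1828^1.5 * sqrt(28) / 1000
= 17.78 GPa

17.78


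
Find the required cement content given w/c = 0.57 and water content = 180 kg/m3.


Cement = water / (w/c)
= 180 / 0.57
= 315.8 kg/m3

315.8


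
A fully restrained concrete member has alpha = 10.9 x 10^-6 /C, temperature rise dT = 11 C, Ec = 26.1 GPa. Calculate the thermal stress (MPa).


sigma = alpha * dT * Ec
= 10.9e-6 * 11 * 26.1 * 1000
= 3.129 MPa

3.129


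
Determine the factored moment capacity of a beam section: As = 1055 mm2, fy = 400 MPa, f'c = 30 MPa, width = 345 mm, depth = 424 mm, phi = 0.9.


a = As * fy / (0.85 * f'c * b)
= 1055 * 400 / (0.85 * 30 * 345)
= 47.9682 mm
Mn = As * fy * (d - a/2) / 10^6
= 168.8067 kN-m
phi*Mn = 0.9 * 168.8067 = 151.93 kN-m

151.93


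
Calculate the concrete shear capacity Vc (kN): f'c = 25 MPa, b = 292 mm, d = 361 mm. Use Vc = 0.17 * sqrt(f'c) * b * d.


Vc = 0.17 * sqrt(25) * 292 * 361 / 1000
= 89.6 kN

89.6


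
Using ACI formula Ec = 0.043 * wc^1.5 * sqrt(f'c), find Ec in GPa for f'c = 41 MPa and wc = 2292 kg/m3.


Ec = 0.043 * 2292^1.5 * sqrt(41) / 1000
= 30.21 GPa

30.21


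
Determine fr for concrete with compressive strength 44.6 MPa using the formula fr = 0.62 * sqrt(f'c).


fr = 0.62 * sqrt(44.6)
= 4.141 MPa

4.141


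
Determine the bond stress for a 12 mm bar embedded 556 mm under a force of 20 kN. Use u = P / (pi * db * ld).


u = P / (pi * db * ld)
= 20 * 1000 / (pi * 12 * 556)
= 0.954 MPa

0.954


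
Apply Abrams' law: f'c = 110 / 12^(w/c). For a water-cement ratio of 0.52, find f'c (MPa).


f'c = 110 / 12^0.52
= 110 / 3.641
= 30.21 MPa

30.21


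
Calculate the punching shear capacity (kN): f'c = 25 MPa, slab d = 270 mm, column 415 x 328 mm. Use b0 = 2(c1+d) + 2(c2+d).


b0 = 2*(415 + 270) + 2*(328 + 270) = 2566 mm
Vc = 0.33 * sqrt(25) * 2566 * 270 / 1000
= 1143.15 kN

1143.15


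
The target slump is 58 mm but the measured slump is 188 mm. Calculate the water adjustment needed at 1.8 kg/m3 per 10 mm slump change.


Difference = 58 - 188 = -130 mm
Water adjustment = -130 * 1.8 / 10 = -23.4 kg/m3

-23.4


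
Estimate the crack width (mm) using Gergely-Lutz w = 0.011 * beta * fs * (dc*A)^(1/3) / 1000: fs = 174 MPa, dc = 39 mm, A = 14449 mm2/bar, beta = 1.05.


w = 0.011 * beta * fs * (dc * A)^(1/3) / 1000
= 0.011 * 1.05 * 174 * (39 * 14449)^(1/3) / 1000
= 0.166 mm

0.166


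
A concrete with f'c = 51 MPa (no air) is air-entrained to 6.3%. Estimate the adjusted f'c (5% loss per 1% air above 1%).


Strength loss = (6.3 - 1) * 5 = 26.5%
f'c = 51 * (1 - 26.5/100)
= 37.48 MPa

37.48


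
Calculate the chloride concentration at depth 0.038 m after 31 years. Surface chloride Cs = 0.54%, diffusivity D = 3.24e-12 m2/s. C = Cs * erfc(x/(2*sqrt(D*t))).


t_seconds = 31 * 365.25 * 24 * 3600 = 978285600.0 s
arg = 0.038 / (2 * sqrt(3.24e-12 * 978285600.0))
= 0.3375
erfc(0.3375) = 0.6332
C = 0.54 * 0.6332 = 0.3419%

0.3419


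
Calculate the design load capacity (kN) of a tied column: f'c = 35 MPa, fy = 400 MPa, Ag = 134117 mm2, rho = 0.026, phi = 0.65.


Ast = rho * Ag = 0.026 * 134117 = 3487.042 mm2
phi*Pn = 0.65 * 0.80 * (0.85 * 35 * (134117 - 3487.042) + 400 * 3487.042) / 1000
= 2746.15 kN

2746.15


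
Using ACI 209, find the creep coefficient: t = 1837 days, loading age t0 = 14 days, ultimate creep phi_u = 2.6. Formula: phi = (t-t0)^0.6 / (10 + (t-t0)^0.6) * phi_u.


dt = 1837 - 14 = 1823
phi = 1823^0.6 / (10 + 1823^0.6) * 2.6
= 2.341

2.341


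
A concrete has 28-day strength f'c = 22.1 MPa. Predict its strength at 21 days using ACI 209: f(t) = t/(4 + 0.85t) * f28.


f(21) = 21 / (4 + 0.85 * 21) * 22.1
= 21 / 21.85 * 22.1
= 21.24 MPa

21.24


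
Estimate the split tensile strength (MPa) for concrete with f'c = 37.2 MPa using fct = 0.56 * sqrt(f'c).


fct = 0.56 * sqrt(37.2)
= 0.56 * 6.099
= 3.416 MPa

3.416


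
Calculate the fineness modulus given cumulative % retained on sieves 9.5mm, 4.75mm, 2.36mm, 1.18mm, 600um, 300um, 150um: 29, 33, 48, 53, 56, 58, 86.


FM = sum(cumulative % retained) / 100
= 363 / 100
= 3.63

3.63


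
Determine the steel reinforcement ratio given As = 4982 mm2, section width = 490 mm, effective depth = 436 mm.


rho = As / (b * d)
= 4982 / (490 * 436)
= 0.0233

0.0233


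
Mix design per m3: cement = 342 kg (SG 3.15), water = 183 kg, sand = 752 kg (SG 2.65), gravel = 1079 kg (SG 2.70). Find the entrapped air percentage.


Vol cement = 342 / (3.15 * 1000) = 0.108571 m3
Vol water = 183 / 1000 = 0.183 m3
Vol sand = 752 / (2.65 * 1000) = 0.283774 m3
Vol gravel = 1079 / (2.70 * 1000) = 0.39963 m3
Total solid + water volume = 0.974975 m3
Air = (1 - 0.974975) * 100 = 2.5%

2.5


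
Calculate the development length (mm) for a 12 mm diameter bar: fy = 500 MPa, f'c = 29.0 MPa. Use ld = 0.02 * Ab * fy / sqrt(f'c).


Ab = pi * 12^2 / 4 = 113.097 mm2
ld = 0.02 * 113.097 * 500 / sqrt(29.0)
= 210.0 mm

210.0


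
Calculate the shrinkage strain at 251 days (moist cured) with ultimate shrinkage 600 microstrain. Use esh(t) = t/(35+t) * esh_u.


esh(251) = 251 / (35 + 251) * 600
= 251 / 286 * 600
= 526.6 microstrain

526.6


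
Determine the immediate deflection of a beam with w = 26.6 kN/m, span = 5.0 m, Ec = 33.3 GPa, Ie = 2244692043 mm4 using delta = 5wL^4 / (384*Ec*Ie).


Convert: L = 5.0 m = 5000 mm, Ec = 33.3 GPa = 33300 MPa
delta = 5 * 26.6 * 5000^4 / (384 * 33300 * 2244692043)
= 2.9 mm

2.9


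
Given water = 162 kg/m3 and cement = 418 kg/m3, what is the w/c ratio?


w/c = water / cement
w/c = 162 / 418 = 0.388

0.388


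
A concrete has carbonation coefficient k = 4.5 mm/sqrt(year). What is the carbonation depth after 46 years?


depth = k * sqrt(t)
= 4.5 * sqrt(46)
= 30.52 mm

30.52


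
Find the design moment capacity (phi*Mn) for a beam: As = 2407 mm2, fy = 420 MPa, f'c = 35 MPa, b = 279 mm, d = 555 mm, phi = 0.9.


a = As * fy / (0.85 * f'c * b)
= 2407 * 420 / (0.85 * 35 * 279)
= 121.7963 mm
Mn = As * fy * (d - a/2) / 10^6
= 499.5073 kN-m
phi*Mn = 0.9 * 499.5073 = 449.56 kN-m

449.56


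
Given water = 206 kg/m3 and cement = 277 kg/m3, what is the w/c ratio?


w/c = water / cement
w/c = 206 / 277 = 0.744

0.744


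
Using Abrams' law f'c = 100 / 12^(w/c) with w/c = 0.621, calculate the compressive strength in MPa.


f'c = 100 / 12^0.621
= 100 / 4.679
= 21.37 MPa

21.37


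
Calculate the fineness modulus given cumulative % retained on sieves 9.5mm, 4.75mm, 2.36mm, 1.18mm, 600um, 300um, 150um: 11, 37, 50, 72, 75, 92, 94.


FM = sum(cumulative % retained) / 100
= 431 / 100
= 4.31

4.31


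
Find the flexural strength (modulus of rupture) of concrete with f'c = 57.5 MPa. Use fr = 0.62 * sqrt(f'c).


fr = 0.62 * sqrt(57.5)
= 4.701 MPa

4.701


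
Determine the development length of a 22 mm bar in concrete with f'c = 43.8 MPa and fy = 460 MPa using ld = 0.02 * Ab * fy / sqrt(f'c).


Ab = pi * 22^2 / 4 = 380.133 mm2
ld = 0.02 * 380.133 * 460 / sqrt(43.8)
= 528.4 mm

528.4


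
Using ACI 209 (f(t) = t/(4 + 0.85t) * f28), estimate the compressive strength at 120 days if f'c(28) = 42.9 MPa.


f(120) = 120 / (4 + 0.85 * 120) * 42.9
= 120 / 106.0 * 42.9
= 48.57 MPa

48.57


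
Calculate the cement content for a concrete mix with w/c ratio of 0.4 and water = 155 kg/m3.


Cement = water / (w/c)
= 155 / 0.4
= 387.5 kg/m3

387.5


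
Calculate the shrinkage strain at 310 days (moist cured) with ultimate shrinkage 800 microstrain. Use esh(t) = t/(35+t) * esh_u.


esh(310) = 310 / (35 + 310) * 800
= 310 / 345 * 800
= 718.8 microstrain

718.8


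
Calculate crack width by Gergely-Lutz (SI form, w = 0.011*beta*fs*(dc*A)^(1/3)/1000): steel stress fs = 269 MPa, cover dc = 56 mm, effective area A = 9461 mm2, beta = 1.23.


w = 0.011 * beta * fs * (dc * A)^(1/3) / 1000
= 0.011 * 1.23 * 269 * (56 * 9461)^(1/3) / 1000
= 0.295 mm

0.295


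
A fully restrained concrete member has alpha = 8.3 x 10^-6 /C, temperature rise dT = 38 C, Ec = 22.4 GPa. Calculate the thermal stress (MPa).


sigma = alpha * dT * Ec
= 8.3e-6 * 38 * 22.4 * 1000
= 7.065 MPa

7.065


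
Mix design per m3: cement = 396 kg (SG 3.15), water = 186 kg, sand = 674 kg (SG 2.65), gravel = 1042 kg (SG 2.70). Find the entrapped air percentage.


Vol cement = 396 / (3.15 * 1000) = 0.125714 m3
Vol water = 186 / 1000 = 0.186 m3
Vol sand = 674 / (2.65 * 1000) = 0.25434 m3
Vol gravel = 1042 / (2.70 * 1000) = 0.385926 m3
Total solid + water volume = 0.95198 m3
Air = (1 - 0.95198) * 100 = 4.8%

4.8


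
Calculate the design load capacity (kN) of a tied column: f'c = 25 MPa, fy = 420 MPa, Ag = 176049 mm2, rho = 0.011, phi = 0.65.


Ast = rho * Ag = 0.011 * 176049 = 1936.539 mm2
phi*Pn = 0.65 * 0.80 * (0.85 * 25 * (176049 - 1936.539) + 420 * 1936.539) / 1000
= 2346.88 kN

2346.88


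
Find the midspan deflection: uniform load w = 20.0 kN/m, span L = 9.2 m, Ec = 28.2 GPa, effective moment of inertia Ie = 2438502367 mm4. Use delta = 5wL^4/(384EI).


Convert: L = 9.2 m = 9200 mm, Ec = 28.2 GPa = 28200 MPa
delta = 5 * 20.0 * 9200^4 / (384 * 28200 * 2438502367)
= 27.13 mm

27.13


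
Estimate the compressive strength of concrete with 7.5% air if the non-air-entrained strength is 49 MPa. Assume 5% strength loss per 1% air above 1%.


Strength loss = (7.5 - 1) * 5 = 32.5%
f'c = 49 * (1 - 32.5/100)
= 33.08 MPa

33.08


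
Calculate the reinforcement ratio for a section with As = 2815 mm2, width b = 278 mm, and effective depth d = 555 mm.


rho = As / (b * d)
= 2815 / (278 * 555)
= 0.0182

0.0182


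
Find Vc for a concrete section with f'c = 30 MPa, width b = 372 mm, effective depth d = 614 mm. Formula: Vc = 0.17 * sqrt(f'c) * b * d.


Vc = 0.17 * sqrt(30) * 372 * 614 / 1000
= 212.68 kN

212.68


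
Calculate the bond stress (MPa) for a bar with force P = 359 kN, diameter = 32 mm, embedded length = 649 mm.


u = P / (pi * db * ld)
= 359 * 1000 / (pi * 32 * 649)
= 5.502 MPa

5.502


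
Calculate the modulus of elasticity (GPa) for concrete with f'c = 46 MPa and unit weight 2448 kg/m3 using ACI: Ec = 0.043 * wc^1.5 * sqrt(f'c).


Ec = 0.043 * 2448^1.5 * sqrt(46) / 1000
= 35.32 GPa

35.32


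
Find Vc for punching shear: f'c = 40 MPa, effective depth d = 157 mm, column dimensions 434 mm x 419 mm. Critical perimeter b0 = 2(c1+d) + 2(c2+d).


b0 = 2*(434 + 157) + 2*(419 + 157) = 2334 mm
Vc = 0.33 * sqrt(40) * 2334 * 157 / 1000
= 764.79 kN

764.79


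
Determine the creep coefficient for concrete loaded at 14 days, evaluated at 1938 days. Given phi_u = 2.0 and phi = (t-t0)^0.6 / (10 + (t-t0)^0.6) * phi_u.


dt = 1938 - 14 = 1924
phi = 1924^0.6 / (10 + 1924^0.6) * 2.0
= 1.807

1.807


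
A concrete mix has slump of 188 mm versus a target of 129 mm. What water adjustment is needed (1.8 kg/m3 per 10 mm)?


Difference = 129 - 188 = -59 mm
Water adjustment = -59 * 1.8 / 10 = -10.6 kg/m3

-10.6


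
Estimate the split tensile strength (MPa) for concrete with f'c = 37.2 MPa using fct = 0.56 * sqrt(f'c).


fct = 0.56 * sqrt(37.2)
= 0.56 * 6.099
= 3.416 MPa

3.416


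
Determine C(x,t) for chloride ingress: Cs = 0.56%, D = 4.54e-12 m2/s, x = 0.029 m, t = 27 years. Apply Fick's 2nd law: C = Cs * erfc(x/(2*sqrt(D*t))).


t_seconds = 27 * 365.25 * 24 * 3600 = 852055200.0 s
arg = 0.029 / (2 * sqrt(4.54e-12 * 852055200.0))
= 0.2331
erfc(0.2331) = 0.7416
C = 0.56 * 0.7416 = 0.4153%

0.4153


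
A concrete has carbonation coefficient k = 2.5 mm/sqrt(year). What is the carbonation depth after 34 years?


depth = k * sqrt(t)
= 2.5 * sqrt(34)
= 14.58 mm

14.58


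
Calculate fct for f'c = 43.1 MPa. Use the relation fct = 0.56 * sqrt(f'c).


fct = 0.56 * sqrt(43.1)
= 0.56 * 6.565
= 3.676 MPa

3.676


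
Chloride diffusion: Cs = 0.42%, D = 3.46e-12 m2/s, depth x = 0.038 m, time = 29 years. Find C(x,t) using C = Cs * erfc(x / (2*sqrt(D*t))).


t_seconds = 29 * 365.25 * 24 * 3600 = 915170400.0 s
arg = 0.038 / (2 * sqrt(3.46e-12 * 915170400.0))
= 0.3376
erfc(0.3376) = 0.633
C = 0.42 * 0.633 = 0.2659%

0.2659


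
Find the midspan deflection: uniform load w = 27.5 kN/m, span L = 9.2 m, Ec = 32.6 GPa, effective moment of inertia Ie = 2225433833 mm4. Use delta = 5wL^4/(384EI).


Convert: L = 9.2 m = 9200 mm, Ec = 32.6 GPa = 32600 MPa
delta = 5 * 27.5 * 9200^4 / (384 * 32600 * 2225433833)
= 35.36 mm

35.36


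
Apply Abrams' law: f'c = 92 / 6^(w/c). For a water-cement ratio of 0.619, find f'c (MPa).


f'c = 92 / 6^0.619
= 92 / 3.032
= 30.35 MPa

30.35


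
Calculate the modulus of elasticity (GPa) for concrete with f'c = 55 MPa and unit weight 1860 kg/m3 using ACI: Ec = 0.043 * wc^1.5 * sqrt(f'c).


Ec = 0.043 * 1860^1.5 * sqrt(55) / 1000
= 25.58 GPa

25.58


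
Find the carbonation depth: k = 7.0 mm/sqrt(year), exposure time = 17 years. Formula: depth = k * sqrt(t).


depth = k * sqrt(t)
= 7.0 * sqrt(17)
= 28.86 mm

28.86


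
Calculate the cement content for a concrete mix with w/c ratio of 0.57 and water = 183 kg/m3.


Cement = water / (w/c)
= 183 / 0.57
= 321.1 kg/m3

321.1


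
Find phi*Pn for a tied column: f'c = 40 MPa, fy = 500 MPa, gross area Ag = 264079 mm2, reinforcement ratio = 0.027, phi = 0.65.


Ast = rho * Ag = 0.027 * 264079 = 7130.133 mm2
phi*Pn = 0.65 * 0.80 * (0.85 * 40 * (264079 - 7130.133) + 500 * 7130.133) / 1000
= 6396.69 kN

6396.69


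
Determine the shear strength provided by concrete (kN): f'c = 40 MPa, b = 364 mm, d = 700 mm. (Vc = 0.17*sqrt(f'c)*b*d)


Vc = 0.17 * sqrt(40) * 364 * 700 / 1000
= 273.95 kN

273.95


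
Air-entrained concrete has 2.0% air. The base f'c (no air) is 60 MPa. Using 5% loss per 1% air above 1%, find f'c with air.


Strength loss = (2.0 - 1) * 5 = 5.0%
f'c = 60 * (1 - 5.0/100)
= 57.0 MPa

57.0


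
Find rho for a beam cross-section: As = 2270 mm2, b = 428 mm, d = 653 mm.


rho = As / (b * d)
= 2270 / (428 * 653)
= 0.0081

0.0081


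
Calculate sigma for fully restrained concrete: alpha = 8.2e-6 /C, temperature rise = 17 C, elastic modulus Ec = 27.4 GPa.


sigma = alpha * dT * Ec
= 8.2e-6 * 17 * 27.4 * 1000
= 3.82 MPa

3.82


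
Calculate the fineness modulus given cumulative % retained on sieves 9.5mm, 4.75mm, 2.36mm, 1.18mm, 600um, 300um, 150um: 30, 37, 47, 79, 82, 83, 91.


FM = sum(cumulative % retained) / 100
= 449 / 100
= 4.49

4.49


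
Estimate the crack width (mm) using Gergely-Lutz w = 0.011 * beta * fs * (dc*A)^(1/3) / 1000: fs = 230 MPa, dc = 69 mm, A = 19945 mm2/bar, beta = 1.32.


w = 0.011 * beta * fs * (dc * A)^(1/3) / 1000
= 0.011 * 1.32 * 230 * (69 * 19945)^(1/3) / 1000
= 0.371 mm

0.371


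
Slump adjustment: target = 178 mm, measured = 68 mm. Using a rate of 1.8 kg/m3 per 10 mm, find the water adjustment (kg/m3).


Difference = 178 - 68 = 110 mm
Water adjustment = 110 * 1.8 / 10 = 19.8 kg/m3

19.8


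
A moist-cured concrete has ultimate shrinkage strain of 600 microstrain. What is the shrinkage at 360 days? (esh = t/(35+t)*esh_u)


esh(360) = 360 / (35 + 360) * 600
= 360 / 395 * 600
= 546.8 microstrain

546.8


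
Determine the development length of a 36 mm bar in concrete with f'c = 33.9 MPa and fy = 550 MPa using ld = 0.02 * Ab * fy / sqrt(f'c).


Ab = pi * 36^2 / 4 = 1017.876 mm2
ld = 0.02 * 1017.876 * 550 / sqrt(33.9)
= 1923.0 mm

1923.0


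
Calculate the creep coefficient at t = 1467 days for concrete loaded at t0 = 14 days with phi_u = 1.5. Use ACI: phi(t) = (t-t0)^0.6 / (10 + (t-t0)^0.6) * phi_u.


dt = 1467 - 14 = 1453
phi = 1453^0.6 / (10 + 1453^0.6) * 1.5
= 1.331

1.331


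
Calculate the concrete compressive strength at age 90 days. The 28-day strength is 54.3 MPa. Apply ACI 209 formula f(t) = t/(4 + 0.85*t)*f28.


f(90) = 90 / (4 + 0.85 * 90) * 54.3
= 90 / 80.5 * 54.3
= 60.71 MPa

60.71


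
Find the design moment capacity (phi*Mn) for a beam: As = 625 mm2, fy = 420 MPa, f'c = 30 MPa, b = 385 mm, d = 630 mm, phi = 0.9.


a = As * fy / (0.85 * f'c * b)
= 625 * 420 / (0.85 * 30 * 385)
= 26.738 mm
Mn = As * fy * (d - a/2) / 10^6
= 161.8656 kN-m
phi*Mn = 0.9 * 161.8656 = 145.68 kN-m

145.68


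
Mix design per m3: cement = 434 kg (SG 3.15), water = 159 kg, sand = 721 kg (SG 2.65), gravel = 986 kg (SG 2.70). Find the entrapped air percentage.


Vol cement = 434 / (3.15 * 1000) = 0.137778 m3
Vol water = 159 / 1000 = 0.159 m3
Vol sand = 721 / (2.65 * 1000) = 0.272075 m3
Vol gravel = 986 / (2.70 * 1000) = 0.365185 m3
Total solid + water volume = 0.934038 m3
Air = (1 - 0.934038) * 100 = 6.6%

6.6


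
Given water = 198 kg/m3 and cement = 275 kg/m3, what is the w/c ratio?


w/c = water / cement
w/c = 198 / 275 = 0.72

0.72


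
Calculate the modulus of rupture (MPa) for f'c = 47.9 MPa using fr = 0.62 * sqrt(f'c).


fr = 0.62 * sqrt(47.9)
= 4.291 MPa

4.291


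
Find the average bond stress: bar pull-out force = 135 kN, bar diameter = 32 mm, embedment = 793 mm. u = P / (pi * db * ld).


u = P / (pi * db * ld)
= 135 * 1000 / (pi * 32 * 793)
= 1.693 MPa

1.693


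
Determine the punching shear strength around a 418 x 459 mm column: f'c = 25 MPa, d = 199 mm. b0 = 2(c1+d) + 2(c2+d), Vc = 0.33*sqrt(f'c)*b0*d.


b0 = 2*(418 + 199) + 2*(459 + 199) = 2550 mm
Vc = 0.33 * sqrt(25) * 2550 * 199 / 1000
= 837.29 kN

837.29


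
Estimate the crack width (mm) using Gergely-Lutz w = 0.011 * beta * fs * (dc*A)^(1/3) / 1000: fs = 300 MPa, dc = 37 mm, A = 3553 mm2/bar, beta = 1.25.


w = 0.011 * beta * fs * (dc * A)^(1/3) / 1000
= 0.011 * 1.25 * 300 * (37 * 3553)^(1/3) / 1000
= 0.21 mm

0.21


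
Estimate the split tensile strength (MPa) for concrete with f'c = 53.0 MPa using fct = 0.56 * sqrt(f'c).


fct = 0.56 * sqrt(53.0)
= 0.56 * 7.28
= 4.077 MPa

4.077


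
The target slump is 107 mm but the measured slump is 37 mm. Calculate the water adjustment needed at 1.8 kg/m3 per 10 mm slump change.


Difference = 107 - 37 = 70 mm
Water adjustment = 70 * 1.8 / 10 = 12.6 kg/m3

12.6


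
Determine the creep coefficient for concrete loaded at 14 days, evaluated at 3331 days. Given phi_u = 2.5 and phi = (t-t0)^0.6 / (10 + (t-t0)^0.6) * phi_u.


dt = 3331 - 14 = 3317
phi = 3317^0.6 / (10 + 3317^0.6) * 2.5
= 2.321

2.321


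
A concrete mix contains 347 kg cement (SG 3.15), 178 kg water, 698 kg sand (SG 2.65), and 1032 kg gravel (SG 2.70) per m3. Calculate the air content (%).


Vol cement = 347 / (3.15 * 1000) = 0.110159 m3
Vol water = 178 / 1000 = 0.178 m3
Vol sand = 698 / (2.65 * 1000) = 0.263396 m3
Vol gravel = 1032 / (2.70 * 1000) = 0.382222 m3
Total solid + water volume = 0.933777 m3
Air = (1 - 0.933777) * 100 = 6.62%

6.62


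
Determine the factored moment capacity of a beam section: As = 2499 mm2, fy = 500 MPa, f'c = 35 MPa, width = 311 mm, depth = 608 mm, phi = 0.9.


a = As * fy / (0.85 * f'c * b)
= 2499 * 500 / (0.85 * 35 * 311)
= 135.0482 mm
Mn = As * fy * (d - a/2) / 10^6
= 675.3246 kN-m
phi*Mn = 0.9 * 675.3246 = 607.79 kN-m

607.79


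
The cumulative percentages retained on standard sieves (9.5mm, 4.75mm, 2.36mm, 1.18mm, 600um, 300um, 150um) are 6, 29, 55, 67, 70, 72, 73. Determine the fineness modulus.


FM = sum(cumulative % retained) / 100
= 372 / 100
= 3.72

3.72


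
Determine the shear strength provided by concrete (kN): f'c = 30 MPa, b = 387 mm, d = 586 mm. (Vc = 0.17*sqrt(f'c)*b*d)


Vc = 0.17 * sqrt(30) * 387 * 586 / 1000
= 211.16 kN

211.16


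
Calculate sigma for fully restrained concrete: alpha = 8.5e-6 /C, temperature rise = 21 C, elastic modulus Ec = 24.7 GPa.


sigma = alpha * dT * Ec
= 8.5e-6 * 21 * 24.7 * 1000
= 4.409 MPa

4.409


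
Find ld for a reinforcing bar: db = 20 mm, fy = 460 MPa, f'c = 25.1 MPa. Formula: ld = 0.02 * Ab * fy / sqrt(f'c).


Ab = pi * 20^2 / 4 = 314.159 mm2
ld = 0.02 * 314.159 * 460 / sqrt(25.1)
= 576.9 mm

576.9


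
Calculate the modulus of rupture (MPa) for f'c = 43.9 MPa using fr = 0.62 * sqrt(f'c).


fr = 0.62 * sqrt(43.9)
= 4.108 MPa

4.108


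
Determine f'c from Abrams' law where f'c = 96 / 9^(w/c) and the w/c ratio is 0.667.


f'c = 96 / 9^0.667
= 96 / 4.33
= 22.17 MPa

22.17


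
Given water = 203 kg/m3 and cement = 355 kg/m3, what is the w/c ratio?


w/c = water / cement
w/c = 203 / 355 = 0.572

0.572


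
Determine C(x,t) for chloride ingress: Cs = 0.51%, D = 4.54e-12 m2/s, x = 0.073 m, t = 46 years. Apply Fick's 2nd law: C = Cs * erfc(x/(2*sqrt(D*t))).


t_seconds = 46 * 365.25 * 24 * 3600 = 1451649600.0 s
arg = 0.073 / (2 * sqrt(4.54e-12 * 1451649600.0))
= 0.4496
erfc(0.4496) = 0.5249
C = 0.51 * 0.5249 = 0.2677%

0.2677


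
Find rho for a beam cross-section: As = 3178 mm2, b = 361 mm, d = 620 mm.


rho = As / (b * d)
= 3178 / (361 * 620)
= 0.0142

0.0142


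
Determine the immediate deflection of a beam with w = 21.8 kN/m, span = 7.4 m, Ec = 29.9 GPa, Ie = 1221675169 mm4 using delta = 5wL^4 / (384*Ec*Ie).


Convert: L = 7.4 m = 7400 mm, Ec = 29.9 GPa = 29900 MPa
delta = 5 * 21.8 * 7400^4 / (384 * 29900 * 1221675169)
= 23.3 mm

23.3


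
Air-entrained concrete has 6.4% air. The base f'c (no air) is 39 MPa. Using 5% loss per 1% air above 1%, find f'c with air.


Strength loss = (6.4 - 1) * 5 = 27.0%
f'c = 39 * (1 - 27.0/100)
= 28.47 MPa

28.47


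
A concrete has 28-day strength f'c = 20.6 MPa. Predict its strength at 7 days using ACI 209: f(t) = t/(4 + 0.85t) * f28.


f(7) = 7 / (4 + 0.85 * 7) * 20.6
= 7 / 9.95 * 20.6
= 14.49 MPa

14.49


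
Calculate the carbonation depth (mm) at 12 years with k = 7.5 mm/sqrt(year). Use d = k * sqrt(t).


depth = k * sqrt(t)
= 7.5 * sqrt(12)
= 25.98 mm

25.98


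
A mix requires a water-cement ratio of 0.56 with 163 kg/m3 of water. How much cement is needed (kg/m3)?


Cement = water / (w/c)
= 163 / 0.56
= 291.1 kg/m3

291.1


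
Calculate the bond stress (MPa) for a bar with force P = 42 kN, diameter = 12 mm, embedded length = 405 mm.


u = P / (pi * db * ld)
= 42 * 1000 / (pi * 12 * 405)
= 2.751 MPa

2.751


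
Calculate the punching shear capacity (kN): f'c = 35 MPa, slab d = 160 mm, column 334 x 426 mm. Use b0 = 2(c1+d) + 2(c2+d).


b0 = 2*(334 + 160) + 2*(426 + 160) = 2160 mm
Vc = 0.33 * sqrt(35) * 2160 * 160 / 1000
= 674.72 kN

674.72


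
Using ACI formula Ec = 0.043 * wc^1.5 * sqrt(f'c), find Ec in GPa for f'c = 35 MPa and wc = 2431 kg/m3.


Ec = 0.043 * 2431^1.5 * sqrt(35) / 1000
= 30.49 GPa

30.49


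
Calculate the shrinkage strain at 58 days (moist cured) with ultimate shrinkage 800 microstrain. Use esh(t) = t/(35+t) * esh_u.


esh(58) = 58 / (35 + 58) * 800
= 58 / 93 * 800
= 498.9 microstrain

498.9


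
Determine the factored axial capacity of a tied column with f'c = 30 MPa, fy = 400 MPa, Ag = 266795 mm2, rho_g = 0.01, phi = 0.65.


Ast = rho * Ag = 0.01 * 266795 = 2667.95 mm2
phi*Pn = 0.65 * 0.80 * (0.85 * 30 * (266795 - 2667.95) + 400 * 2667.95) / 1000
= 4057.26 kN

4057.26


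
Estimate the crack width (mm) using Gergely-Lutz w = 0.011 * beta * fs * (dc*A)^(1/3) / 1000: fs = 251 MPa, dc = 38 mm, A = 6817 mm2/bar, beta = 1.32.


w = 0.011 * beta * fs * (dc * A)^(1/3) / 1000
= 0.011 * 1.32 * 251 * (38 * 6817)^(1/3) / 1000
= 0.232 mm

0.232


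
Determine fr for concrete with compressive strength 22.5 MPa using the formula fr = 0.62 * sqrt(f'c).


fr = 0.62 * sqrt(22.5)
= 2.941 MPa

2.941


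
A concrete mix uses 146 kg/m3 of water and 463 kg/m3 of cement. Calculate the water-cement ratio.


w/c = water / cement
w/c = 146 / 463 = 0.315

0.315


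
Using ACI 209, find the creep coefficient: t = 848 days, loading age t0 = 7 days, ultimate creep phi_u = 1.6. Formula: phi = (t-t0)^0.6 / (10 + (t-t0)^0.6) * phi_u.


dt = 848 - 7 = 841
phi = 841^0.6 / (10 + 841^0.6) * 1.6
= 1.361

1.361


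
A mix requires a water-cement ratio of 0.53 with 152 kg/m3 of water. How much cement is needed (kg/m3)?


Cement = water / (w/c)
= 152 / 0.53
= 286.8 kg/m3

286.8


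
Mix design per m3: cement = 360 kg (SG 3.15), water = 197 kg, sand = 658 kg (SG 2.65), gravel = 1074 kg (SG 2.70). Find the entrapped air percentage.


Vol cement = 360 / (3.15 * 1000) = 0.114286 m3
Vol water = 197 / 1000 = 0.197 m3
Vol sand = 658 / (2.65 * 1000) = 0.248302 m3
Vol gravel = 1074 / (2.70 * 1000) = 0.397778 m3
Total solid + water volume = 0.957365 m3
Air = (1 - 0.957365) * 100 = 4.26%

4.26


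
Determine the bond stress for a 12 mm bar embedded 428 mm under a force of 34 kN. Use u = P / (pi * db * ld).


u = P / (pi * db * ld)
= 34 * 1000 / (pi * 12 * 428)
= 2.107 MPa

2.107


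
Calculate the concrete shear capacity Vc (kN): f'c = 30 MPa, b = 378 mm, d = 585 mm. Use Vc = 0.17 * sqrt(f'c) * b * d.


Vc = 0.17 * sqrt(30) * 378 * 585 / 1000
= 205.9 kN

205.9


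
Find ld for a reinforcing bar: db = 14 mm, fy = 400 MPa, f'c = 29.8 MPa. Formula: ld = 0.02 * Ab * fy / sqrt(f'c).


Ab = pi * 14^2 / 4 = 153.938 mm2
ld = 0.02 * 153.938 * 400 / sqrt(29.8)
= 225.6 mm

225.6


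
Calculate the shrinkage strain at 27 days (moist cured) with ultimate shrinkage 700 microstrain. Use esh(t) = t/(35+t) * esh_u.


esh(27) = 27 / (35 + 27) * 700
= 27 / 62 * 700
= 304.8 microstrain

304.8


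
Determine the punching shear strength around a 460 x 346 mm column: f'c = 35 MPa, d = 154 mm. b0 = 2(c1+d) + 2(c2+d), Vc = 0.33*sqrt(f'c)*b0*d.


b0 = 2*(460 + 154) + 2*(346 + 154) = 2228 mm
Vc = 0.33 * sqrt(35) * 2228 * 154 / 1000
= 669.86 kN

669.86


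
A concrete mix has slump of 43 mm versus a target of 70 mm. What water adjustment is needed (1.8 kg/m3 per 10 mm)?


Difference = 70 - 43 = 27 mm
Water adjustment = 27 * 1.8 / 10 = 4.9 kg/m3

4.9


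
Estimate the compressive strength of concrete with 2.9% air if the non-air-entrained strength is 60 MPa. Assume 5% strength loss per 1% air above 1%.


Strength loss = (2.9 - 1) * 5 = 9.5%
f'c = 60 * (1 - 9.5/100)
= 54.3 MPa

54.3


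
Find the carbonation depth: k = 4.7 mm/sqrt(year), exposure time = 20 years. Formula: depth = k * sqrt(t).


depth = k * sqrt(t)
= 4.7 * sqrt(20)
= 21.02 mm

21.02


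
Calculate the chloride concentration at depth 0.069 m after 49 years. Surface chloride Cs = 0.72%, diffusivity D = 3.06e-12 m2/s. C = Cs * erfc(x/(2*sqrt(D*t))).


t_seconds = 49 * 365.25 * 24 * 3600 = 1546322400.0 s
arg = 0.069 / (2 * sqrt(3.06e-12 * 1546322400.0))
= 0.5015
erfc(0.5015) = 0.4781
C = 0.72 * 0.4781 = 0.3443%

0.3443


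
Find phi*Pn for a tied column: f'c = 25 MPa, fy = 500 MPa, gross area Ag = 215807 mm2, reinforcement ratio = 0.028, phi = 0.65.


Ast = rho * Ag = 0.028 * 215807 = 6042.596 mm2
phi*Pn = 0.65 * 0.80 * (0.85 * 25 * (215807 - 6042.596) + 500 * 6042.596) / 1000
= 3888.97 kN

3888.97


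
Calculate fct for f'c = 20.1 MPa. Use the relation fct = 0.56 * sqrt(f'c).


fct = 0.56 * sqrt(20.1)
= 0.56 * 4.483
= 2.511 MPa

2.511


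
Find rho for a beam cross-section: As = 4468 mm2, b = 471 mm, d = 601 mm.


rho = As / (b * d)
= 4468 / (471 * 601)
= 0.0158

0.0158


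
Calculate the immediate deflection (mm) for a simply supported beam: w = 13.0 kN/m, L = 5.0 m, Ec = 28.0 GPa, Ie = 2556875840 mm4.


Convert: L = 5.0 m = 5000 mm, Ec = 28.0 GPa = 28000 MPa
delta = 5 * 13.0 * 5000^4 / (384 * 28000 * 2556875840)
= 1.48 mm

1.48


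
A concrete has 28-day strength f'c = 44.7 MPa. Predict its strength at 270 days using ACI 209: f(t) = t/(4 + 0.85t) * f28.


f(270) = 270 / (4 + 0.85 * 270) * 44.7
= 270 / 233.5 * 44.7
= 51.69 MPa

51.69


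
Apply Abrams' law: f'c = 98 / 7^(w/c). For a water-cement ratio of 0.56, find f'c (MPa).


f'c = 98 / 7^0.56
= 98 / 2.973
= 32.96 MPa

32.96


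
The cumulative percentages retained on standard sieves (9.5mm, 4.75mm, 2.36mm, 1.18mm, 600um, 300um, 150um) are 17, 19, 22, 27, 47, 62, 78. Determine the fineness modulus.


FM = sum(cumulative % retained) / 100
= 272 / 100
= 2.72

2.72


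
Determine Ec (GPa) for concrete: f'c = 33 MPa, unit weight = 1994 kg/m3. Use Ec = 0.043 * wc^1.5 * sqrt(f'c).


Ec = 0.043 * 1994^1.5 * sqrt(33) / 1000
= 21.99 GPa

21.99


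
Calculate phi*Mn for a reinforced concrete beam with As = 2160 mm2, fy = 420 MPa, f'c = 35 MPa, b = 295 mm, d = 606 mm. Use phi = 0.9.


a = As * fy / (0.85 * f'c * b)
= 2160 * 420 / (0.85 * 35 * 295)
= 103.3699 mm
Mn = As * fy * (d - a/2) / 10^6
= 502.8746 kN-m
phi*Mn = 0.9 * 502.8746 = 452.59 kN-m

452.59


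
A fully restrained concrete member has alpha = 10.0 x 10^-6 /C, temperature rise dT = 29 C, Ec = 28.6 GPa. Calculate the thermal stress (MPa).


sigma = alpha * dT * Ec
= 10.0e-6 * 29 * 28.6 * 1000
= 8.294 MPa

8.294


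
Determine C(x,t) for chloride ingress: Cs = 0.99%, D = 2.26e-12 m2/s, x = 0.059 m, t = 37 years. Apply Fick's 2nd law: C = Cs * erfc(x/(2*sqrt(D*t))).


t_seconds = 37 * 365.25 * 24 * 3600 = 1167631200.0 s
arg = 0.059 / (2 * sqrt(2.26e-12 * 1167631200.0))
= 0.5743
erfc(0.5743) = 0.4167
C = 0.99 * 0.4167 = 0.4125%

0.4125


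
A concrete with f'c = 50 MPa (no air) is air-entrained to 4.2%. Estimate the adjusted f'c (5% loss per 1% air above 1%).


Strength loss = (4.2 - 1) * 5 = 16.0%
f'c = 50 * (1 - 16.0/100)
= 42.0 MPa

42.0


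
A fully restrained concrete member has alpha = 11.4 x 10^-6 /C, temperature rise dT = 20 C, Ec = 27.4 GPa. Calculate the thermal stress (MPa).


sigma = alpha * dT * Ec
= 11.4e-6 * 20 * 27.4 * 1000
= 6.247 MPa

6.247


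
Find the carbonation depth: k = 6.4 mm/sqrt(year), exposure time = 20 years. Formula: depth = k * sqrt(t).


depth = k * sqrt(t)
= 6.4 * sqrt(20)
= 28.62 mm

28.62


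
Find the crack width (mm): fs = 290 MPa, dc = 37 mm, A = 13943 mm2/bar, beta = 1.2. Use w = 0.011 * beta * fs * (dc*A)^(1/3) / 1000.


w = 0.011 * beta * fs * (dc * A)^(1/3) / 1000
= 0.011 * 1.2 * 290 * (37 * 13943)^(1/3) / 1000
= 0.307 mm

0.307


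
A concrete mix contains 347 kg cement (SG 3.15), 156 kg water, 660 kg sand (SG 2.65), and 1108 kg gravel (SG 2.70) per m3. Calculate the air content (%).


Vol cement = 347 / (3.15 * 1000) = 0.110159 m3
Vol water = 156 / 1000 = 0.156 m3
Vol sand = 660 / (2.65 * 1000) = 0.249057 m3
Vol gravel = 1108 / (2.70 * 1000) = 0.41037 m3
Total solid + water volume = 0.925586 m3
Air = (1 - 0.925586) * 100 = 7.44%

7.44


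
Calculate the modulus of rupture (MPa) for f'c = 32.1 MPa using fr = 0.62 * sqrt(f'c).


fr = 0.62 * sqrt(32.1)
= 3.513 MPa

3.513


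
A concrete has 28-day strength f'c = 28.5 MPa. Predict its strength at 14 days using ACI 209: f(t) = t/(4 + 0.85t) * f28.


f(14) = 14 / (4 + 0.85 * 14) * 28.5
= 14 / 15.9 * 28.5
= 25.09 MPa

25.09


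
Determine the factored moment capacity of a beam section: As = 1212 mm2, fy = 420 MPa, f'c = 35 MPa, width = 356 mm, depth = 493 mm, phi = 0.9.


a = As * fy / (0.85 * f'c * b)
= 1212 * 420 / (0.85 * 35 * 356)
= 48.0635 mm
Mn = As * fy * (d - a/2) / 10^6
= 238.7236 kN-m
phi*Mn = 0.9 * 238.7236 = 214.85 kN-m

214.85


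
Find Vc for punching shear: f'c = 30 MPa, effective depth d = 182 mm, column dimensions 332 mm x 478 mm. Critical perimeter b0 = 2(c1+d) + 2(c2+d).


b0 = 2*(332 + 182) + 2*(478 + 182) = 2348 mm
Vc = 0.33 * sqrt(30) * 2348 * 182 / 1000
= 772.4 kN

772.4


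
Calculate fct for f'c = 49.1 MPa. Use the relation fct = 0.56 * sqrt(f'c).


fct = 0.56 * sqrt(49.1)
= 0.56 * 7.007
= 3.924 MPa

3.924


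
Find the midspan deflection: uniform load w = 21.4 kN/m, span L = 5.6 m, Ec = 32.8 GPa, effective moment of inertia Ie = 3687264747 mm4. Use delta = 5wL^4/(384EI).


Convert: L = 5.6 m = 5600 mm, Ec = 32.8 GPa = 32800 MPa
delta = 5 * 21.4 * 5600^4 / (384 * 32800 * 3687264747)
= 2.27 mm

2.27


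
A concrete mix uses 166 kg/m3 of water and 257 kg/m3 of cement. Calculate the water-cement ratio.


w/c = water / cement
w/c = 166 / 257 = 0.646

0.646


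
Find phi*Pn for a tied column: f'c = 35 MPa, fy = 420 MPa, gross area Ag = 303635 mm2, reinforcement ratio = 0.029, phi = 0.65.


Ast = rho * Ag = 0.029 * 303635 = 8805.415 mm2
phi*Pn = 0.65 * 0.80 * (0.85 * 35 * (303635 - 8805.415) + 420 * 8805.415) / 1000
= 6484.12 kN

6484.12


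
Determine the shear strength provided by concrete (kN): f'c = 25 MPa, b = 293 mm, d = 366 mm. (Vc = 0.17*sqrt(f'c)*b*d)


Vc = 0.17 * sqrt(25) * 293 * 366 / 1000
= 91.15 kN

91.15


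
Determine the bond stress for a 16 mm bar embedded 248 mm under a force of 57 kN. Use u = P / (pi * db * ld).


u = P / (pi * db * ld)
= 57 * 1000 / (pi * 16 * 248)
= 4.572 MPa

4.572


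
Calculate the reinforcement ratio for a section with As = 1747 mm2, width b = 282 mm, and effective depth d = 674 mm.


rho = As / (b * d)
= 1747 / (282 * 674)
= 0.0092

0.0092


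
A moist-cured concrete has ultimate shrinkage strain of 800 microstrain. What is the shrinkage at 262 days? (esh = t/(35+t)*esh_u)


esh(262) = 262 / (35 + 262) * 800
= 262 / 297 * 800
= 705.7 microstrain

705.7


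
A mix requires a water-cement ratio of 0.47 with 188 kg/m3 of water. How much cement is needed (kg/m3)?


Cement = water / (w/c)
= 188 / 0.47
= 400.0 kg/m3

400.0


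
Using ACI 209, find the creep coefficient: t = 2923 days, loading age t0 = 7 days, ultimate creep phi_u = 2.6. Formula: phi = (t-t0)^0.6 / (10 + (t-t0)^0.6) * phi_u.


dt = 2923 - 7 = 2916
phi = 2916^0.6 / (10 + 2916^0.6) * 2.6
= 2.4

2.4
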